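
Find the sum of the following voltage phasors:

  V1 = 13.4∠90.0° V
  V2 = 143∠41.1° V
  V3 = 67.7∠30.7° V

Step 1 — Convert each phasor to rectangular form:
  V1 = 13.4·(cos(90.0°) + j·sin(90.0°)) = 0 + j13.4 V
  V2 = 143·(cos(41.1°) + j·sin(41.1°)) = 107.8 + j94 V
  V3 = 67.7·(cos(30.7°) + j·sin(30.7°)) = 58.21 + j34.56 V
Step 2 — Sum components: V_total = 166 + j142 V.
Step 3 — Convert to polar: |V_total| = 218.4 V, ∠V_total = 40.5°.

V_total = 218.4∠40.5° V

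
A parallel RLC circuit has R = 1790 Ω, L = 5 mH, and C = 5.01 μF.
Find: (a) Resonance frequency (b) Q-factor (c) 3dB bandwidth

Step 1 — Resonance: ω₀ = 1/√(LC) = 1/√(0.005·5.01e-06) = 6318 rad/s.
Step 2 — f₀ = ω₀/(2π) = 1006 Hz.
Step 3 — Parallel Q: Q = R/(ω₀L) = 1790/(6318·0.005) = 56.66.
Step 4 — Bandwidth: Δω = ω₀/Q = 111.5 rad/s; BW = Δω/(2π) = 17.75 Hz.

(a) f₀ = 1006 Hz  (b) Q = 56.66  (c) BW = 17.75 Hz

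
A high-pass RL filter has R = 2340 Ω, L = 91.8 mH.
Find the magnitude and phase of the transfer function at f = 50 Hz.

Step 1 — Angular frequency: ω = 2π·50 = 314.2 rad/s.
Step 2 — Transfer function: H(jω) = jωL/(R + jωL).
Step 3 — Numerator jωL = j·28.84; denominator R + jωL = 2340 + j28.84.
Step 4 — H = 0.0001519 + j0.01232.
Step 5 — Magnitude: |H| = 0.01232 (-38.2 dB); phase: φ = 89.3°.

|H| = 0.01232 (-38.2 dB), φ = 89.3°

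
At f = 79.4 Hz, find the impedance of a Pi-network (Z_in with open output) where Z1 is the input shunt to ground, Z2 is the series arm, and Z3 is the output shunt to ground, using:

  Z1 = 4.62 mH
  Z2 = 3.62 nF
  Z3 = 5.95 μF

Step 1 — Angular frequency: ω = 2π·f = 2π·79.4 = 498.9 rad/s.
Step 2 — Component impedances:
  Z1: Z = jωL = j·498.9·0.00462 = 0 + j2.305 Ω
  Z2: Z = 1/(jωC) = -j/(ω·C) = 0 - j5.537e+05 Ω
  Z3: Z = 1/(jωC) = -j/(ω·C) = 0 - j336.9 Ω
Step 3 — With open output, the series arm Z2 and the output shunt Z3 appear in series to ground: Z2 + Z3 = 0 - j5.541e+05 Ω.
Step 4 — Parallel with input shunt Z1: Z_in = Z1 || (Z2 + Z3) = 0 + j2.305 Ω = 2.305∠90.0° Ω.

Z = 0 + j2.305 Ω = 2.305∠90.0° Ω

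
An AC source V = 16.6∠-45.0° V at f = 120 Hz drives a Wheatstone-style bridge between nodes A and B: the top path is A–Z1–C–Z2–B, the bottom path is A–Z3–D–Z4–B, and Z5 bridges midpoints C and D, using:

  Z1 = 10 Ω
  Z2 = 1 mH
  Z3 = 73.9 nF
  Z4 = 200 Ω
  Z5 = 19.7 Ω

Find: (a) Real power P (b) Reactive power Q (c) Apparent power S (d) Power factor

Step 1 — Angular frequency: ω = 2π·f = 2π·120 = 754 rad/s.
Step 2 — Component impedances:
  Z1: Z = R = 10 Ω
  Z2: Z = jωL = j·754·0.001 = 0 + j0.754 Ω
  Z3: Z = 1/(jωC) = -j/(ω·C) = 0 - j1.795e+04 Ω
  Z4: Z = R = 200 Ω
  Z5: Z = R = 19.7 Ω
Step 3 — Bridge requires nodal analysis (the Z5 bridge couples midpoints C and D, so the two paths cannot be reduced to a simple series/parallel combination). Setting node B to ground and injecting 1 A at node A, the 3-node admittance system at A, C, D solves to V_A = Z_AB = 10 + j0.7484 Ω = 10.03∠4.3° Ω.
Step 4 — Source phasor: V = 16.6∠-45.0° V = 11.74 - j11.74 V.
Step 5 — Current: I = V / Z = 1.08 - j1.254 A = 1.655∠-49.3° A.
Step 6 — Complex power: S = V·I* = 27.4 + j2.05 VA.
Step 7 — Real power: P = Re(S) = 27.4 W.
Step 8 — Reactive power: Q = Im(S) = 2.05 VAR.
Step 9 — Apparent power: |S| = 27.47 VA.
Step 10 — Power factor: PF = P/|S| = 0.9972 (lagging).

(a) P = 27.4 W  (b) Q = 2.05 VAR  (c) S = 27.47 VA  (d) PF = 0.9972 (lagging)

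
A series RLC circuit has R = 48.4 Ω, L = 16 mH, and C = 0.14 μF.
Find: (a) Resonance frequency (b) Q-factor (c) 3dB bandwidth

Step 1 — Resonance: ω₀ = 1/√(LC) = 1/√(0.016·1.4e-07) = 2.113e+04 rad/s.
Step 2 — f₀ = ω₀/(2π) = 3363 Hz.
Step 3 — Series Q: Q = ω₀L/R = 2.113e+04·0.016/48.4 = 6.985.
Step 4 — Bandwidth: Δω = ω₀/Q = 3025 rad/s; BW = Δω/(2π) = 481.4 Hz.

(a) f₀ = 3363 Hz  (b) Q = 6.985  (c) BW = 481.4 Hz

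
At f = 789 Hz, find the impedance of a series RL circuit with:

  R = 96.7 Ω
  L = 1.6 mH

Step 1 — Angular frequency: ω = 2π·f = 2π·789 = 4957 rad/s.
Step 2 — Component impedances:
  R: Z = R = 96.7 Ω
  L: Z = jωL = j·4957·0.0016 = 0 + j7.932 Ω
Step 3 — Series combination: Z_total = R + L = 96.7 + j7.932 Ω = 97.02∠4.7° Ω.

Z = 96.7 + j7.932 Ω = 97.02∠4.7° Ω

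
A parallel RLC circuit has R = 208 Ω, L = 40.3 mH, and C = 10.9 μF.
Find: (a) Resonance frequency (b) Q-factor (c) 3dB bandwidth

Step 1 — Resonance: ω₀ = 1/√(LC) = 1/√(0.0403·1.09e-05) = 1509 rad/s.
Step 2 — f₀ = ω₀/(2π) = 240.1 Hz.
Step 3 — Parallel Q: Q = R/(ω₀L) = 208/(1509·0.0403) = 3.421.
Step 4 — Bandwidth: Δω = ω₀/Q = 441.1 rad/s; BW = Δω/(2π) = 70.2 Hz.

(a) f₀ = 240.1 Hz  (b) Q = 3.421  (c) BW = 70.2 Hz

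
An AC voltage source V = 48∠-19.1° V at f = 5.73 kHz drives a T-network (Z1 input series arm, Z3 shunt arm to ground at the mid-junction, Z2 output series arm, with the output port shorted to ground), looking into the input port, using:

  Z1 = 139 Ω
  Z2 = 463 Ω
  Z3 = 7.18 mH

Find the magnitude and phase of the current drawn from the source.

Step 1 — Angular frequency: ω = 2π·f = 2π·5730 = 3.6e+04 rad/s.
Step 2 — Component impedances:
  Z1: Z = R = 139 Ω
  Z2: Z = R = 463 Ω
  Z3: Z = jωL = j·3.6e+04·0.00718 = 0 + j258.5 Ω
Step 3 — With the output port shorted to ground, the output series arm Z2 runs from the junction to ground; the shunt arm Z3 also runs from the junction to ground. They appear in parallel: Z3 || Z2 = 110 + j197.1 Ω.
Step 4 — Series with input arm Z1: Z_in = Z1 + (Z3 || Z2) = 249 + j197.1 Ω = 317.6∠38.4° Ω.
Step 5 — Source phasor: V = 48∠-19.1° V = 45.36 - j15.71 V.
Step 6 — Ohm's law: I = V / Z_total = (45.36 - j15.71) / (249 + j197.1) = 0.08131 - j0.1274 A.
Step 7 — Convert to polar: |I| = 0.1511 A, ∠I = -57.5°.

I = 0.1511∠-57.5° A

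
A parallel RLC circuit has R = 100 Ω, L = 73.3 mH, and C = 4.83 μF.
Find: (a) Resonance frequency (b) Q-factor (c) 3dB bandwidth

Step 1 — Resonance: ω₀ = 1/√(LC) = 1/√(0.0733·4.83e-06) = 1681 rad/s.
Step 2 — f₀ = ω₀/(2π) = 267.5 Hz.
Step 3 — Parallel Q: Q = R/(ω₀L) = 100/(1681·0.0733) = 0.8117.
Step 4 — Bandwidth: Δω = ω₀/Q = 2070 rad/s; BW = Δω/(2π) = 329.5 Hz.

(a) f₀ = 267.5 Hz  (b) Q = 0.8117  (c) BW = 329.5 Hz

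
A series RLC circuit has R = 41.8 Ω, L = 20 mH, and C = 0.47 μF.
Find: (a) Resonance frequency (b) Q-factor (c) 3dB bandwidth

Step 1 — Resonance: ω₀ = 1/√(LC) = 1/√(0.02·4.7e-07) = 1.031e+04 rad/s.
Step 2 — f₀ = ω₀/(2π) = 1642 Hz.
Step 3 — Series Q: Q = ω₀L/R = 1.031e+04·0.02/41.8 = 4.935.
Step 4 — Bandwidth: Δω = ω₀/Q = 2090 rad/s; BW = Δω/(2π) = 332.6 Hz.

(a) f₀ = 1642 Hz  (b) Q = 4.935  (c) BW = 332.6 Hz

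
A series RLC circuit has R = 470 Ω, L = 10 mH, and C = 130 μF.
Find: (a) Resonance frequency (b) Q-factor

Step 1 — Resonance condition Im(Z)=0 gives ω₀ = 1/√(LC).
Step 2 — ω₀ = 1/√(0.01·0.00013) = 877.1 rad/s.
Step 3 — f₀ = ω₀/(2π) = 139.6 Hz.
Step 4 — Series Q: Q = ω₀L/R = 877.1·0.01/470 = 0.01866.

(a) f₀ = 139.6 Hz  (b) Q = 0.01866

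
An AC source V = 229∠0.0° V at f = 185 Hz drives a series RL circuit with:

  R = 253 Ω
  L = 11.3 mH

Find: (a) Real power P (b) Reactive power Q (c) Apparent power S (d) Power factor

Step 1 — Angular frequency: ω = 2π·f = 2π·185 = 1162 rad/s.
Step 2 — Component impedances:
  R: Z = R = 253 Ω
  L: Z = jωL = j·1162·0.0113 = 0 + j13.13 Ω
Step 3 — Series combination: Z_total = R + L = 253 + j13.13 Ω = 253.3∠3.0° Ω.
Step 4 — Source phasor: V = 229∠0.0° V = 229 V.
Step 5 — Current: I = V / Z = 0.9027 - j0.04687 A = 0.9039∠-3.0° A.
Step 6 — Complex power: S = V·I* = 206.7 + j10.73 VA.
Step 7 — Real power: P = Re(S) = 206.7 W.
Step 8 — Reactive power: Q = Im(S) = 10.73 VAR.
Step 9 — Apparent power: |S| = 207 VA.
Step 10 — Power factor: PF = P/|S| = 0.9987 (lagging).

(a) P = 206.7 W  (b) Q = 10.73 VAR  (c) S = 207 VA  (d) PF = 0.9987 (lagging)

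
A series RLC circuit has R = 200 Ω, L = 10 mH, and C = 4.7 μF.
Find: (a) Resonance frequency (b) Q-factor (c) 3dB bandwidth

Step 1 — Resonance: ω₀ = 1/√(LC) = 1/√(0.01·4.7e-06) = 4613 rad/s.
Step 2 — f₀ = ω₀/(2π) = 734.1 Hz.
Step 3 — Series Q: Q = ω₀L/R = 4613·0.01/200 = 0.2306.
Step 4 — Bandwidth: Δω = ω₀/Q = 2e+04 rad/s; BW = Δω/(2π) = 3183 Hz.

(a) f₀ = 734.1 Hz  (b) Q = 0.2306  (c) BW = 3183 Hz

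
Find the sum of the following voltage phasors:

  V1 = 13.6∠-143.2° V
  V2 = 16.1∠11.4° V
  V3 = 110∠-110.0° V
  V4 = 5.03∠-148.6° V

Step 1 — Convert each phasor to rectangular form:
  V1 = 13.6·(cos(-143.2°) + j·sin(-143.2°)) = -10.89 - j8.147 V
  V2 = 16.1·(cos(11.4°) + j·sin(11.4°)) = 15.78 + j3.182 V
  V3 = 110·(cos(-110.0°) + j·sin(-110.0°)) = -37.62 - j103.4 V
  V4 = 5.03·(cos(-148.6°) + j·sin(-148.6°)) = -4.293 - j2.621 V
Step 2 — Sum components: V_total = -37.02 - j111 V.
Step 3 — Convert to polar: |V_total| = 117 V, ∠V_total = -108.5°.

V_total = 117∠-108.5° V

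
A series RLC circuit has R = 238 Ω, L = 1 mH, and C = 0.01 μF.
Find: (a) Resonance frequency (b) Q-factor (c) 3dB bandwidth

Step 1 — Resonance: ω₀ = 1/√(LC) = 1/√(0.001·1e-08) = 3.162e+05 rad/s.
Step 2 — f₀ = ω₀/(2π) = 5.033e+04 Hz.
Step 3 — Series Q: Q = ω₀L/R = 3.162e+05·0.001/238 = 1.329.
Step 4 — Bandwidth: Δω = ω₀/Q = 2.38e+05 rad/s; BW = Δω/(2π) = 3.788e+04 Hz.

(a) f₀ = 5.033e+04 Hz  (b) Q = 1.329  (c) BW = 3.788e+04 Hz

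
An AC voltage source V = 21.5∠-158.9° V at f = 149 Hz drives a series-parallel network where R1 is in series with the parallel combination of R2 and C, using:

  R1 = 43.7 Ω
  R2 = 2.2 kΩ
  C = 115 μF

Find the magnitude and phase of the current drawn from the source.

Step 1 — Angular frequency: ω = 2π·f = 2π·149 = 936.2 rad/s.
Step 2 — Component impedances:
  R1: Z = R = 43.7 Ω
  R2: Z = R = 2200 Ω
  C: Z = 1/(jωC) = -j/(ω·C) = 0 - j9.288 Ω
Step 3 — Parallel branch: R2 || C = 1/(1/R2 + 1/C) = 0.03921 - j9.288 Ω.
Step 4 — Series with R1: Z_total = R1 + (R2 || C) = 43.74 - j9.288 Ω = 44.71∠-12.0° Ω.
Step 5 — Source phasor: V = 21.5∠-158.9° V = -20.06 - j7.74 V.
Step 6 — Ohm's law: I = V / Z_total = (-20.06 - j7.74) / (43.74 - j9.288) = -0.4029 - j0.2625 A.
Step 7 — Convert to polar: |I| = 0.4808 A, ∠I = -146.9°.

I = 0.4808∠-146.9° A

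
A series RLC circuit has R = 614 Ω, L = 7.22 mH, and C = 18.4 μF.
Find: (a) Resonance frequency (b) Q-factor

Step 1 — Resonance condition Im(Z)=0 gives ω₀ = 1/√(LC).
Step 2 — ω₀ = 1/√(0.00722·1.84e-05) = 2744 rad/s.
Step 3 — f₀ = ω₀/(2π) = 436.7 Hz.
Step 4 — Series Q: Q = ω₀L/R = 2744·0.00722/614 = 0.03226.

(a) f₀ = 436.7 Hz  (b) Q = 0.03226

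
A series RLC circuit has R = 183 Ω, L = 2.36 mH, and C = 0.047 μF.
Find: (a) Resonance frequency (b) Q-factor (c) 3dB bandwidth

Step 1 — Resonance condition Im(Z)=0 gives ω₀ = 1/√(LC).
Step 2 — ω₀ = 1/√(0.00236·4.7e-08) = 9.495e+04 rad/s.
Step 3 — f₀ = ω₀/(2π) = 1.511e+04 Hz.
Step 4 — Series Q: Q = ω₀L/R = 9.495e+04·0.00236/183 = 1.224.
Step 5 — 3dB bandwidth: Δω = ω₀/Q = 7.754e+04 rad/s; BW = Δω/(2π) = 1.234e+04 Hz.

(a) f₀ = 1.511e+04 Hz  (b) Q = 1.224  (c) BW = 1.234e+04 Hz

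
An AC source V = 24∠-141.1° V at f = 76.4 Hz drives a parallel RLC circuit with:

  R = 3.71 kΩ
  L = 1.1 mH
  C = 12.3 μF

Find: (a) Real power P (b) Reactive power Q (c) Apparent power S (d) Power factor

Step 1 — Angular frequency: ω = 2π·f = 2π·76.4 = 480 rad/s.
Step 2 — Component impedances:
  R: Z = R = 3710 Ω
  L: Z = jωL = j·480·0.0011 = 0 + j0.528 Ω
  C: Z = 1/(jωC) = -j/(ω·C) = 0 - j169.4 Ω
Step 3 — Parallel combination: 1/Z_total = 1/R + 1/L + 1/C; Z_total = 7.563e-05 + j0.5297 Ω = 0.5297∠90.0° Ω.
Step 4 — Source phasor: V = 24∠-141.1° V = -18.68 - j15.07 V.
Step 5 — Current: I = V / Z = -28.46 + j35.26 A = 45.31∠128.9° A.
Step 6 — Complex power: S = V·I* = 0.1553 + j1087 VA.
Step 7 — Real power: P = Re(S) = 0.1553 W.
Step 8 — Reactive power: Q = Im(S) = 1087 VAR.
Step 9 — Apparent power: |S| = 1087 VA.
Step 10 — Power factor: PF = P/|S| = 0.0001428 (lagging).

(a) P = 0.1553 W  (b) Q = 1087 VAR  (c) S = 1087 VA  (d) PF = 0.0001428 (lagging)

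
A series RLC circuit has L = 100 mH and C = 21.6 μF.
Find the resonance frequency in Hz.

Step 1 — Resonance condition Im(Z)=0 gives ω₀ = 1/√(LC).
Step 2 — ω₀ = 1/√(0.1·2.16e-05) = 680.4 rad/s.
Step 3 — f₀ = ω₀/(2π) = 108.3 Hz.

f₀ = 108.3 Hz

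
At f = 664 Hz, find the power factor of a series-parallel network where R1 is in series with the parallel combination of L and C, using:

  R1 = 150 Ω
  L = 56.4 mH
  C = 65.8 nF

Step 1 — Angular frequency: ω = 2π·f = 2π·664 = 4172 rad/s.
Step 2 — Component impedances:
  R1: Z = R = 150 Ω
  L: Z = jωL = j·4172·0.0564 = 0 + j235.3 Ω
  C: Z = 1/(jωC) = -j/(ω·C) = 0 - j3643 Ω
Step 3 — Parallel branch: L || C = 1/(1/L + 1/C) = 0 + j251.6 Ω.
Step 4 — Series with R1: Z_total = R1 + (L || C) = 150 + j251.6 Ω = 292.9∠59.2° Ω.
Step 5 — Power factor: PF = cos(φ) = Re(Z)/|Z| = 150/292.88 = 0.5122.
Step 6 — Type: Im(Z) = 251.6 ⇒ lagging (phase φ = 59.2°).

PF = 0.5122 (lagging, φ = 59.2°)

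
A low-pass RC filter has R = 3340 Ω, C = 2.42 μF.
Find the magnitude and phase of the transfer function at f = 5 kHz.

Step 1 — Angular frequency: ω = 2π·5000 = 3.142e+04 rad/s.
Step 2 — Transfer function: H(jω) = 1/(1 + jωRC).
Step 3 — Denominator: 1 + jωRC = 1 + j·3.142e+04·3340·2.42e-06 = 1 + j253.9.
Step 4 — H = 1.551e-05 - j0.003938.
Step 5 — Magnitude: |H| = 0.003938 (-48.1 dB); phase: φ = -89.8°.

|H| = 0.003938 (-48.1 dB), φ = -89.8°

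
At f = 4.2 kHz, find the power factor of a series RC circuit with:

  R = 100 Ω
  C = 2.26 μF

Step 1 — Angular frequency: ω = 2π·f = 2π·4200 = 2.639e+04 rad/s.
Step 2 — Component impedances:
  R: Z = R = 100 Ω
  C: Z = 1/(jωC) = -j/(ω·C) = 0 - j16.77 Ω
Step 3 — Series combination: Z_total = R + C = 100 - j16.77 Ω = 101.4∠-9.5° Ω.
Step 4 — Power factor: PF = cos(φ) = Re(Z)/|Z| = 100/101.4 = 0.9862.
Step 5 — Type: Im(Z) = -16.77 ⇒ leading (phase φ = -9.5°).

PF = 0.9862 (leading, φ = -9.5°)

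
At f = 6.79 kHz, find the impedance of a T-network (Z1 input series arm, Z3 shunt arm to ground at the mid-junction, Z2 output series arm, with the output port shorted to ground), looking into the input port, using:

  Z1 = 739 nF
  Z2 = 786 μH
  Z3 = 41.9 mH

Step 1 — Angular frequency: ω = 2π·f = 2π·6790 = 4.266e+04 rad/s.
Step 2 — Component impedances:
  Z1: Z = 1/(jωC) = -j/(ω·C) = 0 - j31.72 Ω
  Z2: Z = jωL = j·4.266e+04·0.000786 = 0 + j33.53 Ω
  Z3: Z = jωL = j·4.266e+04·0.0419 = 0 + j1788 Ω
Step 3 — With the output port shorted to ground, the output series arm Z2 runs from the junction to ground; the shunt arm Z3 also runs from the junction to ground. They appear in parallel: Z3 || Z2 = 0 + j32.92 Ω.
Step 4 — Series with input arm Z1: Z_in = Z1 + (Z3 || Z2) = 0 + j1.198 Ω = 1.198∠90.0° Ω.

Z = 0 + j1.198 Ω = 1.198∠90.0° Ω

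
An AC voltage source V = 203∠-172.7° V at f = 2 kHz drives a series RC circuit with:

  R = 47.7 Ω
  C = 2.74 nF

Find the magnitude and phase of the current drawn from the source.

Step 1 — Angular frequency: ω = 2π·f = 2π·2000 = 1.257e+04 rad/s.
Step 2 — Component impedances:
  R: Z = R = 47.7 Ω
  C: Z = 1/(jωC) = -j/(ω·C) = 0 - j2.904e+04 Ω
Step 3 — Series combination: Z_total = R + C = 47.7 - j2.904e+04 Ω = 2.904e+04∠-89.9° Ω.
Step 4 — Source phasor: V = 203∠-172.7° V = -201.4 - j25.79 V.
Step 5 — Ohm's law: I = V / Z_total = (-201.4 - j25.79) / (47.7 - j2.904e+04) = 0.0008768 - j0.006934 A.
Step 6 — Convert to polar: |I| = 0.00699 A, ∠I = -82.8°.

I = 0.00699∠-82.8° A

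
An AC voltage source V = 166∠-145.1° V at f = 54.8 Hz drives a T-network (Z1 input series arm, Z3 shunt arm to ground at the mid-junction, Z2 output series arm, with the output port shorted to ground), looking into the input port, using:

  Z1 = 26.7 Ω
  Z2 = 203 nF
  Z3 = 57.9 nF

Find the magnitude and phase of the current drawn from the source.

Step 1 — Angular frequency: ω = 2π·f = 2π·54.8 = 344.3 rad/s.
Step 2 — Component impedances:
  Z1: Z = R = 26.7 Ω
  Z2: Z = 1/(jωC) = -j/(ω·C) = 0 - j1.431e+04 Ω
  Z3: Z = 1/(jωC) = -j/(ω·C) = 0 - j5.016e+04 Ω
Step 3 — With the output port shorted to ground, the output series arm Z2 runs from the junction to ground; the shunt arm Z3 also runs from the junction to ground. They appear in parallel: Z3 || Z2 = 0 - j1.113e+04 Ω.
Step 4 — Series with input arm Z1: Z_in = Z1 + (Z3 || Z2) = 26.7 - j1.113e+04 Ω = 1.113e+04∠-89.9° Ω.
Step 5 — Source phasor: V = 166∠-145.1° V = -136.1 - j94.98 V.
Step 6 — Ohm's law: I = V / Z_total = (-136.1 - j94.98) / (26.7 - j1.113e+04) = 0.008503 - j0.01225 A.
Step 7 — Convert to polar: |I| = 0.01491 A, ∠I = -55.2°.

I = 0.01491∠-55.2° A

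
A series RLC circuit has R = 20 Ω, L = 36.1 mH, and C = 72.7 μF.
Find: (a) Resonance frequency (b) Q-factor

Step 1 — Resonance condition Im(Z)=0 gives ω₀ = 1/√(LC).
Step 2 — ω₀ = 1/√(0.0361·7.27e-05) = 617.3 rad/s.
Step 3 — f₀ = ω₀/(2π) = 98.24 Hz.
Step 4 — Series Q: Q = ω₀L/R = 617.3·0.0361/20 = 1.114.

(a) f₀ = 98.24 Hz  (b) Q = 1.114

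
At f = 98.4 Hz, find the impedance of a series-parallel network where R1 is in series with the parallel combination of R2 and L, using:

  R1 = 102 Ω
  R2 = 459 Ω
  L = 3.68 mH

Step 1 — Angular frequency: ω = 2π·f = 2π·98.4 = 618.3 rad/s.
Step 2 — Component impedances:
  R1: Z = R = 102 Ω
  R2: Z = R = 459 Ω
  L: Z = jωL = j·618.3·0.00368 = 0 + j2.275 Ω
Step 3 — Parallel branch: R2 || L = 1/(1/R2 + 1/L) = 0.01128 + j2.275 Ω.
Step 4 — Series with R1: Z_total = R1 + (R2 || L) = 102 + j2.275 Ω = 102∠1.3° Ω.

Z = 102 + j2.275 Ω = 102∠1.3° Ω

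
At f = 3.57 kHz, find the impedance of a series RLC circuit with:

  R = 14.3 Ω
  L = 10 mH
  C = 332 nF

Step 1 — Angular frequency: ω = 2π·f = 2π·3570 = 2.243e+04 rad/s.
Step 2 — Component impedances:
  R: Z = R = 14.3 Ω
  L: Z = jωL = j·2.243e+04·0.01 = 0 + j224.3 Ω
  C: Z = 1/(jωC) = -j/(ω·C) = 0 - j134.3 Ω
Step 3 — Series combination: Z_total = R + L + C = 14.3 + j90.03 Ω = 91.16∠81.0° Ω.

Z = 14.3 + j90.03 Ω = 91.16∠81.0° Ω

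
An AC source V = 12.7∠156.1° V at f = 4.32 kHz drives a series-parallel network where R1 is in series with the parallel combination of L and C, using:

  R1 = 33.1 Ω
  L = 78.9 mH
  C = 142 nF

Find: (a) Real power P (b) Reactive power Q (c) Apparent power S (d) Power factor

Step 1 — Angular frequency: ω = 2π·f = 2π·4320 = 2.714e+04 rad/s.
Step 2 — Component impedances:
  R1: Z = R = 33.1 Ω
  L: Z = jωL = j·2.714e+04·0.0789 = 0 + j2142 Ω
  C: Z = 1/(jωC) = -j/(ω·C) = 0 - j259.4 Ω
Step 3 — Parallel branch: L || C = 1/(1/L + 1/C) = 0 - j295.2 Ω.
Step 4 — Series with R1: Z_total = R1 + (L || C) = 33.1 - j295.2 Ω = 297.1∠-83.6° Ω.
Step 5 — Source phasor: V = 12.7∠156.1° V = -11.61 + j5.145 V.
Step 6 — Current: I = V / Z = -0.02157 - j0.03691 A = 0.04275∠-120.3° A.
Step 7 — Complex power: S = V·I* = 0.0605 - j0.5396 VA.
Step 8 — Real power: P = Re(S) = 0.0605 W.
Step 9 — Reactive power: Q = Im(S) = -0.5396 VAR.
Step 10 — Apparent power: |S| = 0.543 VA.
Step 11 — Power factor: PF = P/|S| = 0.1114 (leading).

(a) P = 0.0605 W  (b) Q = -0.5396 VAR  (c) S = 0.543 VA  (d) PF = 0.1114 (leading)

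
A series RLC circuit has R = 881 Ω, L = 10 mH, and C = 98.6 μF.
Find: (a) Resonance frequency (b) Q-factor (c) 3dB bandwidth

Step 1 — Resonance condition Im(Z)=0 gives ω₀ = 1/√(LC).
Step 2 — ω₀ = 1/√(0.01·9.86e-05) = 1007 rad/s.
Step 3 — f₀ = ω₀/(2π) = 160.3 Hz.
Step 4 — Series Q: Q = ω₀L/R = 1007·0.01/881 = 0.01143.
Step 5 — 3dB bandwidth: Δω = ω₀/Q = 8.81e+04 rad/s; BW = Δω/(2π) = 1.402e+04 Hz.

(a) f₀ = 160.3 Hz  (b) Q = 0.01143  (c) BW = 1.402e+04 Hz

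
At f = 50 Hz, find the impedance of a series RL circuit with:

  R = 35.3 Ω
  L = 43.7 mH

Step 1 — Angular frequency: ω = 2π·f = 2π·50 = 314.2 rad/s.
Step 2 — Component impedances:
  R: Z = R = 35.3 Ω
  L: Z = jωL = j·314.2·0.0437 = 0 + j13.73 Ω
Step 3 — Series combination: Z_total = R + L = 35.3 + j13.73 Ω = 37.88∠21.3° Ω.

Z = 35.3 + j13.73 Ω = 37.88∠21.3° Ω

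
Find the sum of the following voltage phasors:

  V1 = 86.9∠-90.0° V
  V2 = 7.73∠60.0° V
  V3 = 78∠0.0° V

Step 1 — Convert each phasor to rectangular form:
  V1 = 86.9·(cos(-90.0°) + j·sin(-90.0°)) = 0 - j86.9 V
  V2 = 7.73·(cos(60.0°) + j·sin(60.0°)) = 3.865 + j6.694 V
  V3 = 78·(cos(0.0°) + j·sin(0.0°)) = 78 V
Step 2 — Sum components: V_total = 81.87 - j80.21 V.
Step 3 — Convert to polar: |V_total| = 114.6 V, ∠V_total = -44.4°.

V_total = 114.6∠-44.4° V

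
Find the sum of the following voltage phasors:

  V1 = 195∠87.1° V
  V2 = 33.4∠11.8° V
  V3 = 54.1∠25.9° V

Step 1 — Convert each phasor to rectangular form:
  V1 = 195·(cos(87.1°) + j·sin(87.1°)) = 9.866 + j194.8 V
  V2 = 33.4·(cos(11.8°) + j·sin(11.8°)) = 32.69 + j6.83 V
  V3 = 54.1·(cos(25.9°) + j·sin(25.9°)) = 48.67 + j23.63 V
Step 2 — Sum components: V_total = 91.23 + j225.2 V.
Step 3 — Convert to polar: |V_total| = 243 V, ∠V_total = 67.9°.

V_total = 243∠67.9° V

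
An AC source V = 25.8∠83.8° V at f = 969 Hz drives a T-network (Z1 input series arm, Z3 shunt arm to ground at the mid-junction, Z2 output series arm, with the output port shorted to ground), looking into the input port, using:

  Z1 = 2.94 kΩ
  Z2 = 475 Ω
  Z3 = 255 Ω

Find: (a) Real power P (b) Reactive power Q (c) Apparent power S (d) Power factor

Step 1 — Angular frequency: ω = 2π·f = 2π·969 = 6088 rad/s.
Step 2 — Component impedances:
  Z1: Z = R = 2940 Ω
  Z2: Z = R = 475 Ω
  Z3: Z = R = 255 Ω
Step 3 — With the output port shorted to ground, the output series arm Z2 runs from the junction to ground; the shunt arm Z3 also runs from the junction to ground. They appear in parallel: Z3 || Z2 = 165.9 Ω.
Step 4 — Series with input arm Z1: Z_in = Z1 + (Z3 || Z2) = 3106 Ω = 3106∠0.0° Ω.
Step 5 — Source phasor: V = 25.8∠83.8° V = 2.786 + j25.65 V.
Step 6 — Current: I = V / Z = 0.0008971 + j0.008258 A = 0.008307∠83.8° A.
Step 7 — Complex power: S = V·I* = 0.2143 VA.
Step 8 — Real power: P = Re(S) = 0.2143 W.
Step 9 — Reactive power: Q = Im(S) = 0 VAR.
Step 10 — Apparent power: |S| = 0.2143 VA.
Step 11 — Power factor: PF = P/|S| = 1 (unity).

(a) P = 0.2143 W  (b) Q = 0 VAR  (c) S = 0.2143 VA  (d) PF = 1 (unity)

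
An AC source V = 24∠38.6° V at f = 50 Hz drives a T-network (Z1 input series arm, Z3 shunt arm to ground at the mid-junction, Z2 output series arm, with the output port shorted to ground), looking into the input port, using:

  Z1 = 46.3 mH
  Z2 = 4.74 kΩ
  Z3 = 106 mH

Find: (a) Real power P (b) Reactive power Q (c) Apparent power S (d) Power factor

Step 1 — Angular frequency: ω = 2π·f = 2π·50 = 314.2 rad/s.
Step 2 — Component impedances:
  Z1: Z = jωL = j·314.2·0.0463 = 0 + j14.55 Ω
  Z2: Z = R = 4740 Ω
  Z3: Z = jωL = j·314.2·0.106 = 0 + j33.3 Ω
Step 3 — With the output port shorted to ground, the output series arm Z2 runs from the junction to ground; the shunt arm Z3 also runs from the junction to ground. They appear in parallel: Z3 || Z2 = 0.2339 + j33.3 Ω.
Step 4 — Series with input arm Z1: Z_in = Z1 + (Z3 || Z2) = 0.2339 + j47.84 Ω = 47.85∠89.7° Ω.
Step 5 — Source phasor: V = 24∠38.6° V = 18.76 + j14.97 V.
Step 6 — Current: I = V / Z = 0.3149 - j0.3905 A = 0.5016∠-51.1° A.
Step 7 — Complex power: S = V·I* = 0.05886 + j12.04 VA.
Step 8 — Real power: P = Re(S) = 0.05886 W.
Step 9 — Reactive power: Q = Im(S) = 12.04 VAR.
Step 10 — Apparent power: |S| = 12.04 VA.
Step 11 — Power factor: PF = P/|S| = 0.00489 (lagging).

(a) P = 0.05886 W  (b) Q = 12.04 VAR  (c) S = 12.04 VA  (d) PF = 0.00489 (lagging)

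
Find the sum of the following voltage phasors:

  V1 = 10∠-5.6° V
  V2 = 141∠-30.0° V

Step 1 — Convert each phasor to rectangular form:
  V1 = 10·(cos(-5.6°) + j·sin(-5.6°)) = 9.952 - j0.9758 V
  V2 = 141·(cos(-30.0°) + j·sin(-30.0°)) = 122.1 - j70.5 V
Step 2 — Sum components: V_total = 132.1 - j71.48 V.
Step 3 — Convert to polar: |V_total| = 150.2 V, ∠V_total = -28.4°.

V_total = 150.2∠-28.4° V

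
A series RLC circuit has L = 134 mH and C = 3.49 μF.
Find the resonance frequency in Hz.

Step 1 — Resonance condition Im(Z)=0 gives ω₀ = 1/√(LC).
Step 2 — ω₀ = 1/√(0.134·3.49e-06) = 1462 rad/s.
Step 3 — f₀ = ω₀/(2π) = 232.7 Hz.

f₀ = 232.7 Hz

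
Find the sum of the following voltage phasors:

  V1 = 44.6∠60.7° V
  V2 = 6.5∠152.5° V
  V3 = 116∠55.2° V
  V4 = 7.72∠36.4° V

Step 1 — Convert each phasor to rectangular form:
  V1 = 44.6·(cos(60.7°) + j·sin(60.7°)) = 21.83 + j38.89 V
  V2 = 6.5·(cos(152.5°) + j·sin(152.5°)) = -5.766 + j3.001 V
  V3 = 116·(cos(55.2°) + j·sin(55.2°)) = 66.2 + j95.25 V
  V4 = 7.72·(cos(36.4°) + j·sin(36.4°)) = 6.214 + j4.581 V
Step 2 — Sum components: V_total = 88.48 + j141.7 V.
Step 3 — Convert to polar: |V_total| = 167.1 V, ∠V_total = 58.0°.

V_total = 167.1∠58.0° V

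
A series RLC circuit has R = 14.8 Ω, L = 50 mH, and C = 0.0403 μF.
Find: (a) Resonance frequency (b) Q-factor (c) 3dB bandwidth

Step 1 — Resonance condition Im(Z)=0 gives ω₀ = 1/√(LC).
Step 2 — ω₀ = 1/√(0.05·4.03e-08) = 2.228e+04 rad/s.
Step 3 — f₀ = ω₀/(2π) = 3546 Hz.
Step 4 — Series Q: Q = ω₀L/R = 2.228e+04·0.05/14.8 = 75.26.
Step 5 — 3dB bandwidth: Δω = ω₀/Q = 296 rad/s; BW = Δω/(2π) = 47.11 Hz.

(a) f₀ = 3546 Hz  (b) Q = 75.26  (c) BW = 47.11 Hz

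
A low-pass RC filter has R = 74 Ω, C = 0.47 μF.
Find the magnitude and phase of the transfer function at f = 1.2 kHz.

Step 1 — Angular frequency: ω = 2π·1200 = 7540 rad/s.
Step 2 — Transfer function: H(jω) = 1/(1 + jωRC).
Step 3 — Denominator: 1 + jωRC = 1 + j·7540·74·4.7e-07 = 1 + j0.2622.
Step 4 — H = 0.9357 - j0.2454.
Step 5 — Magnitude: |H| = 0.9673 (-0.3 dB); phase: φ = -14.7°.

|H| = 0.9673 (-0.3 dB), φ = -14.7°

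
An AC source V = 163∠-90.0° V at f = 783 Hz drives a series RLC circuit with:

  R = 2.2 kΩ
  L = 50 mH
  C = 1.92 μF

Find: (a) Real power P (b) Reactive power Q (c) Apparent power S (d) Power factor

Step 1 — Angular frequency: ω = 2π·f = 2π·783 = 4920 rad/s.
Step 2 — Component impedances:
  R: Z = R = 2200 Ω
  L: Z = jωL = j·4920·0.05 = 0 + j246 Ω
  C: Z = 1/(jωC) = -j/(ω·C) = 0 - j105.9 Ω
Step 3 — Series combination: Z_total = R + L + C = 2200 + j140.1 Ω = 2204∠3.6° Ω.
Step 4 — Source phasor: V = 163∠-90.0° V = 0 - j163 V.
Step 5 — Current: I = V / Z = -0.0047 - j0.07379 A = 0.07394∠-93.6° A.
Step 6 — Complex power: S = V·I* = 12.03 + j0.7661 VA.
Step 7 — Real power: P = Re(S) = 12.03 W.
Step 8 — Reactive power: Q = Im(S) = 0.7661 VAR.
Step 9 — Apparent power: |S| = 12.05 VA.
Step 10 — Power factor: PF = P/|S| = 0.998 (lagging).

(a) P = 12.03 W  (b) Q = 0.7661 VAR  (c) S = 12.05 VA  (d) PF = 0.998 (lagging)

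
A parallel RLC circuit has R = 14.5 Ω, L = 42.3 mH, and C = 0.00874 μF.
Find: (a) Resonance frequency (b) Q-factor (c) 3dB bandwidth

Step 1 — Resonance: ω₀ = 1/√(LC) = 1/√(0.0423·8.74e-09) = 5.201e+04 rad/s.
Step 2 — f₀ = ω₀/(2π) = 8277 Hz.
Step 3 — Parallel Q: Q = R/(ω₀L) = 14.5/(5.201e+04·0.0423) = 0.006591.
Step 4 — Bandwidth: Δω = ω₀/Q = 7.891e+06 rad/s; BW = Δω/(2π) = 1.256e+06 Hz.

(a) f₀ = 8277 Hz  (b) Q = 0.006591  (c) BW = 1.256e+06 Hz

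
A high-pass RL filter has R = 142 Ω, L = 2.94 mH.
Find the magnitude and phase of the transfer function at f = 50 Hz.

Step 1 — Angular frequency: ω = 2π·50 = 314.2 rad/s.
Step 2 — Transfer function: H(jω) = jωL/(R + jωL).
Step 3 — Numerator jωL = j·0.9236; denominator R + jωL = 142 + j0.9236.
Step 4 — H = 4.231e-05 + j0.006504.
Step 5 — Magnitude: |H| = 0.006504 (-43.7 dB); phase: φ = 89.6°.

|H| = 0.006504 (-43.7 dB), φ = 89.6°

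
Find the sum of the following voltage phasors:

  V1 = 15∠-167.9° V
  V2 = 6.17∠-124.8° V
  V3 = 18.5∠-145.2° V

Step 1 — Convert each phasor to rectangular form:
  V1 = 15·(cos(-167.9°) + j·sin(-167.9°)) = -14.67 - j3.144 V
  V2 = 6.17·(cos(-124.8°) + j·sin(-124.8°)) = -3.521 - j5.066 V
  V3 = 18.5·(cos(-145.2°) + j·sin(-145.2°)) = -15.19 - j10.56 V
Step 2 — Sum components: V_total = -33.38 - j18.77 V.
Step 3 — Convert to polar: |V_total| = 38.29 V, ∠V_total = -150.7°.

V_total = 38.29∠-150.7° V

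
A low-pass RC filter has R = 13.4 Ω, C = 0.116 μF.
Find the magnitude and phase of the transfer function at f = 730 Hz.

Step 1 — Angular frequency: ω = 2π·730 = 4587 rad/s.
Step 2 — Transfer function: H(jω) = 1/(1 + jωRC).
Step 3 — Denominator: 1 + jωRC = 1 + j·4587·13.4·1.16e-07 = 1 + j0.00713.
Step 4 — H = 0.9999 - j0.007129.
Step 5 — Magnitude: |H| = 1 (-0.0 dB); phase: φ = -0.4°.

|H| = 1 (-0.0 dB), φ = -0.4°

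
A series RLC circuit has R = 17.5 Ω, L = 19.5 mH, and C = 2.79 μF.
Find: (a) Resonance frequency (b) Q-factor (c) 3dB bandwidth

Step 1 — Resonance condition Im(Z)=0 gives ω₀ = 1/√(LC).
Step 2 — ω₀ = 1/√(0.0195·2.79e-06) = 4287 rad/s.
Step 3 — f₀ = ω₀/(2π) = 682.3 Hz.
Step 4 — Series Q: Q = ω₀L/R = 4287·0.0195/17.5 = 4.777.
Step 5 — 3dB bandwidth: Δω = ω₀/Q = 897.4 rad/s; BW = Δω/(2π) = 142.8 Hz.

(a) f₀ = 682.3 Hz  (b) Q = 4.777  (c) BW = 142.8 Hz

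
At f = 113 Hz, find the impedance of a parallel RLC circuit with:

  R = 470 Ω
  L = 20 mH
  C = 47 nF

Step 1 — Angular frequency: ω = 2π·f = 2π·113 = 710 rad/s.
Step 2 — Component impedances:
  R: Z = R = 470 Ω
  L: Z = jωL = j·710·0.02 = 0 + j14.2 Ω
  C: Z = 1/(jωC) = -j/(ω·C) = 0 - j2.997e+04 Ω
Step 3 — Parallel combination: 1/Z_total = 1/R + 1/L + 1/C; Z_total = 0.429 + j14.19 Ω = 14.2∠88.3° Ω.

Z = 0.429 + j14.19 Ω = 14.2∠88.3° Ω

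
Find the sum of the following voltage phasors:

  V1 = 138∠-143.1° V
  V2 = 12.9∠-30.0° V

Step 1 — Convert each phasor to rectangular form:
  V1 = 138·(cos(-143.1°) + j·sin(-143.1°)) = -110.4 - j82.86 V
  V2 = 12.9·(cos(-30.0°) + j·sin(-30.0°)) = 11.17 - j6.45 V
Step 2 — Sum components: V_total = -99.18 - j89.31 V.
Step 3 — Convert to polar: |V_total| = 133.5 V, ∠V_total = -138.0°.

V_total = 133.5∠-138.0° V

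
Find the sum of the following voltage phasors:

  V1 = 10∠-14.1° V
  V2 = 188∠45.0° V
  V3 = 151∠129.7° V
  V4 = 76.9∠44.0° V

Step 1 — Convert each phasor to rectangular form:
  V1 = 10·(cos(-14.1°) + j·sin(-14.1°)) = 9.699 - j2.436 V
  V2 = 188·(cos(45.0°) + j·sin(45.0°)) = 132.9 + j132.9 V
  V3 = 151·(cos(129.7°) + j·sin(129.7°)) = -96.45 + j116.2 V
  V4 = 76.9·(cos(44.0°) + j·sin(44.0°)) = 55.32 + j53.42 V
Step 2 — Sum components: V_total = 101.5 + j300.1 V.
Step 3 — Convert to polar: |V_total| = 316.8 V, ∠V_total = 71.3°.

V_total = 316.8∠71.3° V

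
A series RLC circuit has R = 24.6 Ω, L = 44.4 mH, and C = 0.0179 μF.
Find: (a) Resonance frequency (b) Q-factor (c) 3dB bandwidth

Step 1 — Resonance: ω₀ = 1/√(LC) = 1/√(0.0444·1.79e-08) = 3.547e+04 rad/s.
Step 2 — f₀ = ω₀/(2π) = 5645 Hz.
Step 3 — Series Q: Q = ω₀L/R = 3.547e+04·0.0444/24.6 = 64.02.
Step 4 — Bandwidth: Δω = ω₀/Q = 554.1 rad/s; BW = Δω/(2π) = 88.18 Hz.

(a) f₀ = 5645 Hz  (b) Q = 64.02  (c) BW = 88.18 Hz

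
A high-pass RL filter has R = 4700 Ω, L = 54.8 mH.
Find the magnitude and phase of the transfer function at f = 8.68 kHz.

Step 1 — Angular frequency: ω = 2π·8680 = 5.454e+04 rad/s.
Step 2 — Transfer function: H(jω) = jωL/(R + jωL).
Step 3 — Numerator jωL = j·2989; denominator R + jωL = 4700 + j2989.
Step 4 — H = 0.2879 + j0.4528.
Step 5 — Magnitude: |H| = 0.5366 (-5.4 dB); phase: φ = 57.5°.

|H| = 0.5366 (-5.4 dB), φ = 57.5°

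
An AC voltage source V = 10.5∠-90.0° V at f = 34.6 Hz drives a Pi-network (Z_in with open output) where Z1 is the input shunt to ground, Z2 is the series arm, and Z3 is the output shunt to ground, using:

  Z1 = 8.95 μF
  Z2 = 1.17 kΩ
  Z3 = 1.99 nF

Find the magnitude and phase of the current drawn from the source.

Step 1 — Angular frequency: ω = 2π·f = 2π·34.6 = 217.4 rad/s.
Step 2 — Component impedances:
  Z1: Z = 1/(jωC) = -j/(ω·C) = 0 - j514 Ω
  Z2: Z = R = 1170 Ω
  Z3: Z = 1/(jωC) = -j/(ω·C) = 0 - j2.311e+06 Ω
Step 3 — With open output, the series arm Z2 and the output shunt Z3 appear in series to ground: Z2 + Z3 = 1170 - j2.311e+06 Ω.
Step 4 — Parallel with input shunt Z1: Z_in = Z1 || (Z2 + Z3) = 5.782e-05 - j513.8 Ω = 513.8∠-90.0° Ω.
Step 5 — Source phasor: V = 10.5∠-90.0° V = 0 - j10.5 V.
Step 6 — Ohm's law: I = V / Z_total = (0 - j10.5) / (5.782e-05 - j513.8) = 0.02043 - j2.299e-09 A.
Step 7 — Convert to polar: |I| = 0.02043 A, ∠I = -0.0°.

I = 0.02043∠-0.0° A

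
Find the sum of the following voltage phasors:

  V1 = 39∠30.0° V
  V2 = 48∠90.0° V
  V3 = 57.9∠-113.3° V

Step 1 — Convert each phasor to rectangular form:
  V1 = 39·(cos(30.0°) + j·sin(30.0°)) = 33.77 + j19.5 V
  V2 = 48·(cos(90.0°) + j·sin(90.0°)) = 0 + j48 V
  V3 = 57.9·(cos(-113.3°) + j·sin(-113.3°)) = -22.9 - j53.18 V
Step 2 — Sum components: V_total = 10.87 + j14.32 V.
Step 3 — Convert to polar: |V_total| = 17.98 V, ∠V_total = 52.8°.

V_total = 17.98∠52.8° V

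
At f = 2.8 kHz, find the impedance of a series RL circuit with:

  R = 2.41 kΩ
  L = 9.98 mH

Step 1 — Angular frequency: ω = 2π·f = 2π·2800 = 1.759e+04 rad/s.
Step 2 — Component impedances:
  R: Z = R = 2410 Ω
  L: Z = jωL = j·1.759e+04·0.00998 = 0 + j175.6 Ω
Step 3 — Series combination: Z_total = R + L = 2410 + j175.6 Ω = 2416∠4.2° Ω.

Z = 2410 + j175.6 Ω = 2416∠4.2° Ω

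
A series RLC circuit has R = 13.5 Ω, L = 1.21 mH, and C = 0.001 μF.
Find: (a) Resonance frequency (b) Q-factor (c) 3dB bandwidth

Step 1 — Resonance: ω₀ = 1/√(LC) = 1/√(0.00121·1e-09) = 9.091e+05 rad/s.
Step 2 — f₀ = ω₀/(2π) = 1.447e+05 Hz.
Step 3 — Series Q: Q = ω₀L/R = 9.091e+05·0.00121/13.5 = 81.48.
Step 4 — Bandwidth: Δω = ω₀/Q = 1.116e+04 rad/s; BW = Δω/(2π) = 1776 Hz.

(a) f₀ = 1.447e+05 Hz  (b) Q = 81.48  (c) BW = 1776 Hz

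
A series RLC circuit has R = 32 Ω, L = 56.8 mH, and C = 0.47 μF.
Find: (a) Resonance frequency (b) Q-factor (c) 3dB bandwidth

Step 1 — Resonance: ω₀ = 1/√(LC) = 1/√(0.0568·4.7e-07) = 6120 rad/s.
Step 2 — f₀ = ω₀/(2π) = 974.1 Hz.
Step 3 — Series Q: Q = ω₀L/R = 6120·0.0568/32 = 10.86.
Step 4 — Bandwidth: Δω = ω₀/Q = 563.4 rad/s; BW = Δω/(2π) = 89.66 Hz.

(a) f₀ = 974.1 Hz  (b) Q = 10.86  (c) BW = 89.66 Hz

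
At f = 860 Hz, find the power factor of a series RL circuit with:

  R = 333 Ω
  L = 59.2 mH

Step 1 — Angular frequency: ω = 2π·f = 2π·860 = 5404 rad/s.
Step 2 — Component impedances:
  R: Z = R = 333 Ω
  L: Z = jωL = j·5404·0.0592 = 0 + j319.9 Ω
Step 3 — Series combination: Z_total = R + L = 333 + j319.9 Ω = 461.8∠43.8° Ω.
Step 4 — Power factor: PF = cos(φ) = Re(Z)/|Z| = 333/461.76 = 0.7212.
Step 5 — Type: Im(Z) = 319.9 ⇒ lagging (phase φ = 43.8°).

PF = 0.7212 (lagging, φ = 43.8°)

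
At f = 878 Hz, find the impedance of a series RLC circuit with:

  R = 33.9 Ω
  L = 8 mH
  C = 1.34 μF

Step 1 — Angular frequency: ω = 2π·f = 2π·878 = 5517 rad/s.
Step 2 — Component impedances:
  R: Z = R = 33.9 Ω
  L: Z = jωL = j·5517·0.008 = 0 + j44.13 Ω
  C: Z = 1/(jωC) = -j/(ω·C) = 0 - j135.3 Ω
Step 3 — Series combination: Z_total = R + L + C = 33.9 - j91.14 Ω = 97.24∠-69.6° Ω.

Z = 33.9 - j91.14 Ω = 97.24∠-69.6° Ω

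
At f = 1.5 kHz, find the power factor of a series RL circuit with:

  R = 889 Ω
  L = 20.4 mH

Step 1 — Angular frequency: ω = 2π·f = 2π·1500 = 9425 rad/s.
Step 2 — Component impedances:
  R: Z = R = 889 Ω
  L: Z = jωL = j·9425·0.0204 = 0 + j192.3 Ω
Step 3 — Series combination: Z_total = R + L = 889 + j192.3 Ω = 909.6∠12.2° Ω.
Step 4 — Power factor: PF = cos(φ) = Re(Z)/|Z| = 889/909.6 = 0.9774.
Step 5 — Type: Im(Z) = 192.3 ⇒ lagging (phase φ = 12.2°).

PF = 0.9774 (lagging, φ = 12.2°)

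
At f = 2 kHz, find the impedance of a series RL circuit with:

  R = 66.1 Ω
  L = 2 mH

Step 1 — Angular frequency: ω = 2π·f = 2π·2000 = 1.257e+04 rad/s.
Step 2 — Component impedances:
  R: Z = R = 66.1 Ω
  L: Z = jωL = j·1.257e+04·0.002 = 0 + j25.13 Ω
Step 3 — Series combination: Z_total = R + L = 66.1 + j25.13 Ω = 70.72∠20.8° Ω.

Z = 66.1 + j25.13 Ω = 70.72∠20.8° Ω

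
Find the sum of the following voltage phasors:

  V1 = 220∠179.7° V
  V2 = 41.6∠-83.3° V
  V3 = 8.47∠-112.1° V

Step 1 — Convert each phasor to rectangular form:
  V1 = 220·(cos(179.7°) + j·sin(179.7°)) = -220 + j1.152 V
  V2 = 41.6·(cos(-83.3°) + j·sin(-83.3°)) = 4.854 - j41.32 V
  V3 = 8.47·(cos(-112.1°) + j·sin(-112.1°)) = -3.187 - j7.848 V
Step 2 — Sum components: V_total = -218.3 - j48.01 V.
Step 3 — Convert to polar: |V_total| = 223.5 V, ∠V_total = -167.6°.

V_total = 223.5∠-167.6° V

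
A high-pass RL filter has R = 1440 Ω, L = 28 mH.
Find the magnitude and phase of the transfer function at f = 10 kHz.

Step 1 — Angular frequency: ω = 2π·1e+04 = 6.283e+04 rad/s.
Step 2 — Transfer function: H(jω) = jωL/(R + jωL).
Step 3 — Numerator jωL = j·1759; denominator R + jωL = 1440 + j1759.
Step 4 — H = 0.5988 + j0.4901.
Step 5 — Magnitude: |H| = 0.7738 (-2.2 dB); phase: φ = 39.3°.

|H| = 0.7738 (-2.2 dB), φ = 39.3°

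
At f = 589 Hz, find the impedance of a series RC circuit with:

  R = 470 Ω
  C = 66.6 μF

Step 1 — Angular frequency: ω = 2π·f = 2π·589 = 3701 rad/s.
Step 2 — Component impedances:
  R: Z = R = 470 Ω
  C: Z = 1/(jωC) = -j/(ω·C) = 0 - j4.057 Ω
Step 3 — Series combination: Z_total = R + C = 470 - j4.057 Ω = 470∠-0.5° Ω.

Z = 470 - j4.057 Ω = 470∠-0.5° Ω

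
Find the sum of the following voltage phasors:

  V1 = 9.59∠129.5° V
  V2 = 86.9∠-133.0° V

Step 1 — Convert each phasor to rectangular form:
  V1 = 9.59·(cos(129.5°) + j·sin(129.5°)) = -6.1 + j7.4 V
  V2 = 86.9·(cos(-133.0°) + j·sin(-133.0°)) = -59.27 - j63.55 V
Step 2 — Sum components: V_total = -65.37 - j56.15 V.
Step 3 — Convert to polar: |V_total| = 86.17 V, ∠V_total = -139.3°.

V_total = 86.17∠-139.3° V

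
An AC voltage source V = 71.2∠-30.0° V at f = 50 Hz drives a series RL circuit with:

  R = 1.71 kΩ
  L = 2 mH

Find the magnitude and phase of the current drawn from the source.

Step 1 — Angular frequency: ω = 2π·f = 2π·50 = 314.2 rad/s.
Step 2 — Component impedances:
  R: Z = R = 1710 Ω
  L: Z = jωL = j·314.2·0.002 = 0 + j0.6283 Ω
Step 3 — Series combination: Z_total = R + L = 1710 + j0.6283 Ω = 1710∠0.0° Ω.
Step 4 — Source phasor: V = 71.2∠-30.0° V = 61.66 - j35.6 V.
Step 5 — Ohm's law: I = V / Z_total = (61.66 - j35.6) / (1710 + j0.6283) = 0.03605 - j0.02083 A.
Step 6 — Convert to polar: |I| = 0.04164 A, ∠I = -30.0°.

I = 0.04164∠-30.0° A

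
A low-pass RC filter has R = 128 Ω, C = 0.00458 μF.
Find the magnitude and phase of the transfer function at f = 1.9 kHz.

Step 1 — Angular frequency: ω = 2π·1900 = 1.194e+04 rad/s.
Step 2 — Transfer function: H(jω) = 1/(1 + jωRC).
Step 3 — Denominator: 1 + jωRC = 1 + j·1.194e+04·128·4.58e-09 = 1 + j0.006999.
Step 4 — H = 1 - j0.006998.
Step 5 — Magnitude: |H| = 1 (-0.0 dB); phase: φ = -0.4°.

|H| = 1 (-0.0 dB), φ = -0.4°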